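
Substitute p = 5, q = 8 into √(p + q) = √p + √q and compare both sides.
LHS = √(5 + 8) = √(13) ≈ 3.606
RHS = √5 + √8 = √(5) + 2·√(2) ≈ 5.064

LHS ≠ RHS (they differ by about 1.459), so the equation does not hold here.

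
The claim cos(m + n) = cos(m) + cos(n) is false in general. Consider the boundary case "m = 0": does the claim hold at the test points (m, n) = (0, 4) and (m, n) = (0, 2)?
At (0, 4): LHS = cos(4) ≈ -0.6536 ≠ RHS = cos(4) + 1 ≈ 0.3464
At (0, 2): LHS = cos(2) ≈ -0.4161 ≠ RHS = cos(2) + 1 ≈ 0.5839

Answer: No, fails at both test points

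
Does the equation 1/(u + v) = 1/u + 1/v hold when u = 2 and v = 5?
Substituting u = 2, v = 5:

LHS = 1/(2 + 5) = 1/7
RHS = 1/2 + 1/5 = 7/10

LHS ≠ RHS, so the equation does not hold at this point.

Answer: Fails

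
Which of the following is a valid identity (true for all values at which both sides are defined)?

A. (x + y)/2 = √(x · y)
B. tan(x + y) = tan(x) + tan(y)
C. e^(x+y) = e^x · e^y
C

A: fails at (4, 6) — LHS = 5, RHS = 2·√(6) ≈ 4.899.
B: fails at (3, 4) — LHS = tan(7) ≈ 0.8714, RHS = tan(3) + tan(4) ≈ 1.015.
C: holds — e.g. at (5, 8), both sides equal e^13 ≈ 442413.4.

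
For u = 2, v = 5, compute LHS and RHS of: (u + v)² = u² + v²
LHS = (2 + 5)² = 49
RHS = 2² + 5² = 29

LHS ≠ RHS, so the equation does not hold here.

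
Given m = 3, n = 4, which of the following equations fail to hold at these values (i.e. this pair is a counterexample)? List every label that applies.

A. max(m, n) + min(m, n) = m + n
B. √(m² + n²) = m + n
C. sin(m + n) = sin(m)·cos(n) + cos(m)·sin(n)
B

Evaluating each claim at the given values:
A. LHS = 7, RHS = 7 → holds here (LHS = RHS)
B. LHS = 5, RHS = 7 → fails here (LHS ≠ RHS)
C. LHS = sin(7) ≈ 0.657, RHS = sin(3)·cos(4) + sin(4)·cos(3) ≈ 0.657 → holds here (LHS = RHS)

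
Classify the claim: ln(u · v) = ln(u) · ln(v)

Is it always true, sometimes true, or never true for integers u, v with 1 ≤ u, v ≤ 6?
It holds at (u, v) = (1, 1) (both sides equal 0), but fails at (u, v) = (4, 2) (LHS = ln(8) ≈ 2.079, RHS = ln(2)·ln(4) ≈ 0.9609).

Answer: Sometimes true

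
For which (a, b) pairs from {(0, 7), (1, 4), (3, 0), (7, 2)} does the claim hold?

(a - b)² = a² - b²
(3, 0)

Testing each pair:
(0, 7): LHS = 49, RHS = -49 → fails
(1, 4): LHS = 9, RHS = -15 → fails
(3, 0): LHS = 9, RHS = 9 → holds
(7, 2): LHS = 25, RHS = 45 → fails

1 of 4 pairs satisfies the claim.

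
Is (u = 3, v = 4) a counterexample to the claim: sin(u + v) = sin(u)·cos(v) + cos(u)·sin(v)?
No

Substituting u = 3, v = 4:
LHS = sin(3 + 4) = sin(7) ≈ 0.657
RHS = sin(3)·cos(4) + cos(3)·sin(4) = sin(3)·cos(4) + sin(4)·cos(3) ≈ 0.657

The sides agree, so this pair does not disprove the claim.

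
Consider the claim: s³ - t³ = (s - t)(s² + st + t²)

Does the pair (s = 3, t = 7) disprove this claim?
Substituting s = 3, t = 7:
LHS = 3³ - 7³ = -316
RHS = (3 - 7)(3² + 3·7 + 7²) = -316

The sides agree, so this pair does not disprove the claim.

Answer: No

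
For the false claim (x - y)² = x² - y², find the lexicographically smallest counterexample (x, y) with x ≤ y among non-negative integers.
(x, y) = (0, 1)

At (0, 0): both sides equal 0, so it holds there.

Substituting (0, 1) into the claim:
LHS = (0 - 1)² = 1
RHS = 0² - 1² = -1

Since LHS ≠ RHS, this pair disproves the claim, and no lexicographically smaller pair (x ≤ y, non-negative integers) does.

For instance (4, 5) is also a counterexample (LHS = 1, RHS = -9), but it's lexicographically larger.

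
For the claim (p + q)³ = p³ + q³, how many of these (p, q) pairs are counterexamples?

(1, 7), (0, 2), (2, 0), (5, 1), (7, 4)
Testing each pair:
(1, 7): LHS = 512, RHS = 344 → counterexample
(0, 2): LHS = 8, RHS = 8 → satisfies claim
(2, 0): LHS = 8, RHS = 8 → satisfies claim
(5, 1): LHS = 216, RHS = 126 → counterexample
(7, 4): LHS = 1331, RHS = 407 → counterexample

That makes 3 counterexamples.

Answer: 3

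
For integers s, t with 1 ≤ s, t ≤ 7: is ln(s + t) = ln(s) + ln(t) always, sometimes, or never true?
Sometimes true

It holds at (s, t) = (2, 2) (both sides equal ln(4) ≈ 1.386), but fails at (s, t) = (1, 5) (LHS = ln(6) ≈ 1.792, RHS = ln(5) ≈ 1.609).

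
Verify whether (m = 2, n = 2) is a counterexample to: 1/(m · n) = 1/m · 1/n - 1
Substituting m = 2, n = 2:
LHS = 1/(2 · 2) = 1/4
RHS = 1/2 · 1/2 - 1 = -3/4

Since LHS ≠ RHS, this pair disproves the claim.

Answer: Yes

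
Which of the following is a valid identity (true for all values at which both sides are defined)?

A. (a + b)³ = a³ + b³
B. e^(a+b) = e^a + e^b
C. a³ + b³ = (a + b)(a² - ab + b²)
C

A: fails at (4, 4) — LHS = 512, RHS = 128.
B: fails at (2, 3) — LHS = e^5 ≈ 148.4, RHS = e^2 + e^3 ≈ 27.47.
C: holds — e.g. at (2, 3), both sides equal 35.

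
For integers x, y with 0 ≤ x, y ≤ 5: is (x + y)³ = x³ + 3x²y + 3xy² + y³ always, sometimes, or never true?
Always true

The identity holds for every pair in the range. For instance at (x, y) = (3, 0): both sides equal 27.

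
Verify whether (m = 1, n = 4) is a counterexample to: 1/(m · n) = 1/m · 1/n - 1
Yes

Substituting m = 1, n = 4:
LHS = 1/(1 · 4) = 1/4
RHS = 1/1 · 1/4 - 1 = -3/4

Since LHS ≠ RHS, this pair disproves the claim.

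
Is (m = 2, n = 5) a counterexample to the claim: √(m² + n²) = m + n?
Substituting m = 2, n = 5:
LHS = √(2² + 5²) = √(29) ≈ 5.385
RHS = 2 + 5 = 7

Since LHS ≠ RHS, this pair disproves the claim.

Answer: Yes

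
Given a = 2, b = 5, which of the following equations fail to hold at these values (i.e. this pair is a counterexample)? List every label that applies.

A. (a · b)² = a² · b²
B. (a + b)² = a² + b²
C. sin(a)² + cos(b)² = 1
B, C

Evaluating each claim at the given values:
A. LHS = 100, RHS = 100 → holds here (LHS = RHS)
B. LHS = 49, RHS = 29 → fails here (LHS ≠ RHS)
C. LHS = cos(5)² + sin(2)² ≈ 0.9073, RHS = 1 → fails here (LHS ≠ RHS)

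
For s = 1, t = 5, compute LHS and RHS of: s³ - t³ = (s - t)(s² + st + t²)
LHS = 1³ - 5³ = -124
RHS = (1 - 5)(1² + 1·5 + 5²) = -124

LHS = RHS: the two sides agree.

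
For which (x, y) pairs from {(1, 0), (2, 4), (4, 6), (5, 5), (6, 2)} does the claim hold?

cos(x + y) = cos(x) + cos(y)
None

Testing each pair:
(1, 0): LHS = cos(1) ≈ 0.5403, RHS = cos(1) + 1 ≈ 1.54 → fails
(2, 4): LHS = cos(6) ≈ 0.9602, RHS = cos(4) + cos(2) ≈ -1.07 → fails
(4, 6): LHS = cos(10) ≈ -0.8391, RHS = cos(4) + cos(6) ≈ 0.3065 → fails
(5, 5): LHS = cos(10) ≈ -0.8391, RHS = 2·cos(5) ≈ 0.5673 → fails
(6, 2): LHS = cos(8) ≈ -0.1455, RHS = cos(2) + cos(6) ≈ 0.544 → fails

No pair satisfies the claim.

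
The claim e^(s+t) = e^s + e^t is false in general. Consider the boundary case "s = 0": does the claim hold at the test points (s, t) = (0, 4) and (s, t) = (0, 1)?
No, fails at both test points

At (0, 4): LHS = e^4 ≈ 54.6 ≠ RHS = 1 + e^4 ≈ 55.6
At (0, 1): LHS = e ≈ 2.718 ≠ RHS = 1 + e ≈ 3.718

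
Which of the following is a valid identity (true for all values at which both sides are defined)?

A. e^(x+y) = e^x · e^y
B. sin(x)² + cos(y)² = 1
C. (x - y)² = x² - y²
A

A: holds — e.g. at (3, 3), both sides equal e^6 ≈ 403.4.
B: fails at (2, 4) — LHS = cos(4)² + sin(2)² ≈ 1.254, RHS = 1.
C: fails at (0, 1) — LHS = 1, RHS = -1.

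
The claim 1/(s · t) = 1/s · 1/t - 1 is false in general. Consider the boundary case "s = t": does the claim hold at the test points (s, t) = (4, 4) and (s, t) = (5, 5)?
No, fails at both test points

At (4, 4): LHS = 1/16 ≠ RHS = -15/16
At (5, 5): LHS = 1/25 ≠ RHS = -24/25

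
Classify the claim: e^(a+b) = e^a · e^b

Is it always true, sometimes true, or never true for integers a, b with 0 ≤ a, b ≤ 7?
The identity holds for every pair in the range. For instance at (a, b) = (1, 2): both sides equal e^3 ≈ 20.09.

Answer: Always true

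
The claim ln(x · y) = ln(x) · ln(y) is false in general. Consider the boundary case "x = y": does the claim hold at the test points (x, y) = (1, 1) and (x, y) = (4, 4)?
Only at (1, 1)

At (1, 1): LHS = 0, RHS = 0 → equal
At (4, 4): LHS = ln(16) ≈ 2.773 ≠ RHS = ln(4)² ≈ 1.922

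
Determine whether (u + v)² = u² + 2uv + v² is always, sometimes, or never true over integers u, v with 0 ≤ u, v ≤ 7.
Always true

The identity holds for every pair in the range. For instance at (u, v) = (0, 7): both sides equal 49.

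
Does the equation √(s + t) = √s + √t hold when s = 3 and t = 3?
Fails

Substituting s = 3, t = 3:

LHS = √(3 + 3) = √(6) ≈ 2.449
RHS = √3 + √3 = 2·√(3) ≈ 3.464

LHS ≠ RHS, so the equation does not hold at this point.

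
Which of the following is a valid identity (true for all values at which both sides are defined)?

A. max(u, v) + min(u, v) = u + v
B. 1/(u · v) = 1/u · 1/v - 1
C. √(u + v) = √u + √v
A: holds — e.g. at (1, 2), both sides equal 3.
B: fails at (2, 5) — LHS = 1/10, RHS = -9/10.
C: fails at (1, 3) — LHS = 2, RHS = 1 + √(3) ≈ 2.732.

Answer: A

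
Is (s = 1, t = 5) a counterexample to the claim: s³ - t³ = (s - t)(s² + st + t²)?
No

Substituting s = 1, t = 5:
LHS = 1³ - 5³ = -124
RHS = (1 - 5)(1² + 1·5 + 5²) = -124

The sides agree, so this pair does not disprove the claim.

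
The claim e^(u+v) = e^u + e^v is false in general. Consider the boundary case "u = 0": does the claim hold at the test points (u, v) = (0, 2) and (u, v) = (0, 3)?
No, fails at both test points

At (0, 2): LHS = e^2 ≈ 7.389 ≠ RHS = 1 + e^2 ≈ 8.389
At (0, 3): LHS = e^3 ≈ 20.09 ≠ RHS = 1 + e^3 ≈ 21.09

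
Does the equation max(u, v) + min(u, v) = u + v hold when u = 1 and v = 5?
Holds

Substituting u = 1, v = 5:

LHS = max(1, 5) + min(1, 5) = 6
RHS = 1 + 5 = 6

LHS = RHS, so the equation holds at this point.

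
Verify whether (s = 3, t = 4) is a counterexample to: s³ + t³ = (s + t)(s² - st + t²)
Substituting s = 3, t = 4:
LHS = 3³ + 4³ = 91
RHS = (3 + 4)(3² - 3·4 + 4²) = 91

The sides agree, so this pair does not disprove the claim.

Answer: No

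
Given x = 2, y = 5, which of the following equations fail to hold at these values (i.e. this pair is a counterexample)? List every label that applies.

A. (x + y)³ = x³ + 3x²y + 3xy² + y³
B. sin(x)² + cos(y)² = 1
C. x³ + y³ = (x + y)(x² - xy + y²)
B

Evaluating each claim at the given values:
A. LHS = 343, RHS = 343 → holds here (LHS = RHS)
B. LHS = cos(5)² + sin(2)² ≈ 0.9073, RHS = 1 → fails here (LHS ≠ RHS)
C. LHS = 133, RHS = 133 → holds here (LHS = RHS)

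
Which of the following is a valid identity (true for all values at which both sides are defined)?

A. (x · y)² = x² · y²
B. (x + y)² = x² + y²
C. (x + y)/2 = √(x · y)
A: holds — e.g. at (4, 5), both sides equal 400.
B: fails at (1, 1) — LHS = 4, RHS = 2.
C: fails at (3, 4) — LHS = 7/2, RHS = 2·√(3) ≈ 3.464.

Answer: A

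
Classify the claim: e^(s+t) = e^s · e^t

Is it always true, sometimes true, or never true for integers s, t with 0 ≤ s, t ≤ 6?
Always true

The identity holds for every pair in the range. For instance at (s, t) = (3, 4): both sides equal e^7 ≈ 1097.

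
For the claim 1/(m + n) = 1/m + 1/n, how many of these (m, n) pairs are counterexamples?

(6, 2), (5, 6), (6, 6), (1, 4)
4

Testing each pair:
(6, 2): LHS = 1/8, RHS = 2/3 → counterexample
(5, 6): LHS = 1/11, RHS = 11/30 → counterexample
(6, 6): LHS = 1/12, RHS = 1/3 → counterexample
(1, 4): LHS = 1/5, RHS = 5/4 → counterexample

That makes 4 counterexamples.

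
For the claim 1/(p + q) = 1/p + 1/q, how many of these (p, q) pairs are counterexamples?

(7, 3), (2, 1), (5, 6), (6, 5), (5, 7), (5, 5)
6

Testing each pair:
(7, 3): LHS = 1/10, RHS = 10/21 → counterexample
(2, 1): LHS = 1/3, RHS = 3/2 → counterexample
(5, 6): LHS = 1/11, RHS = 11/30 → counterexample
(6, 5): LHS = 1/11, RHS = 11/30 → counterexample
(5, 7): LHS = 1/12, RHS = 12/35 → counterexample
(5, 5): LHS = 1/10, RHS = 2/5 → counterexample

That makes 6 counterexamples.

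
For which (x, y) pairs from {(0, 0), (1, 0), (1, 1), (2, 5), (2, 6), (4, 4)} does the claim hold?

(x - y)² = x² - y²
Testing each pair:
(0, 0): LHS = 0, RHS = 0 → holds
(1, 0): LHS = 1, RHS = 1 → holds
(1, 1): LHS = 0, RHS = 0 → holds
(2, 5): LHS = 9, RHS = -21 → fails
(2, 6): LHS = 16, RHS = -32 → fails
(4, 4): LHS = 0, RHS = 0 → holds

4 of 6 pairs satisfy the claim.

Answer: (0, 0), (1, 0), (1, 1), (4, 4)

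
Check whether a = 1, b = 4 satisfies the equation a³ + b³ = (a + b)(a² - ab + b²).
Holds

Substituting a = 1, b = 4:

LHS = 1³ + 4³ = 65
RHS = (1 + 4)(1² - 1·4 + 4²) = 65

LHS = RHS, so the equation holds at this point.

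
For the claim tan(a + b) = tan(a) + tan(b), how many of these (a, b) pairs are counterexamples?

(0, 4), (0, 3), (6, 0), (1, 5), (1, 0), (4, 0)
1

Testing each pair:
(0, 4): LHS = tan(4) ≈ 1.158, RHS = tan(4) ≈ 1.158 → satisfies claim
(0, 3): LHS = tan(3) ≈ -0.1425, RHS = tan(3) ≈ -0.1425 → satisfies claim
(6, 0): LHS = tan(6) ≈ -0.291, RHS = tan(6) ≈ -0.291 → satisfies claim
(1, 5): LHS = tan(6) ≈ -0.291, RHS = tan(5) + tan(1) ≈ -1.823 → counterexample
(1, 0): LHS = tan(1) ≈ 1.557, RHS = tan(1) ≈ 1.557 → satisfies claim
(4, 0): LHS = tan(4) ≈ 1.158, RHS = tan(4) ≈ 1.158 → satisfies claim

That makes 1 counterexample.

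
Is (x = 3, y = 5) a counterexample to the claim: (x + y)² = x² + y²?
Yes

Substituting x = 3, y = 5:
LHS = (3 + 5)² = 64
RHS = 3² + 5² = 34

Since LHS ≠ RHS, this pair disproves the claim.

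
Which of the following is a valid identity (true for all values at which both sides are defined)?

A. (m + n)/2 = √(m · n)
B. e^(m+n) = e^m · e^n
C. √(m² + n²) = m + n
A: fails at (2, 5) — LHS = 7/2, RHS = √(10) ≈ 3.162.
B: holds — e.g. at (5, 5), both sides equal e^10 ≈ 22026.5.
C: fails at (4, 6) — LHS = 2·√(13) ≈ 7.211, RHS = 10.

Answer: B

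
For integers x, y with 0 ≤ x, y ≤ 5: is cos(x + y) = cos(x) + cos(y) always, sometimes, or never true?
Never true

The claim fails for every pair in the range. For instance at (x, y) = (3, 5): LHS = cos(8) ≈ -0.1455, RHS = cos(3) + cos(5) ≈ -0.7063.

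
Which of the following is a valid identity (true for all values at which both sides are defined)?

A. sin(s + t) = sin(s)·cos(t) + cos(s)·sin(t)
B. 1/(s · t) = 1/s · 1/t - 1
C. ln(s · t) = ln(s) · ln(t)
A

A: holds — e.g. at (6, 7), both sides equal sin(13) ≈ 0.4202.
B: fails at (2, 4) — LHS = 1/8, RHS = -7/8.
C: fails at (1, 4) — LHS = ln(4) ≈ 1.386, RHS = 0.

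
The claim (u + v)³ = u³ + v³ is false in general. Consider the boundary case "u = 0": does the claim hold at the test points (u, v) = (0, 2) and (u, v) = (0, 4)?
At (0, 2): LHS = 8, RHS = 8 → equal
At (0, 4): LHS = 64, RHS = 64 → equal

So the claim does hold at both of these boundary points, even though it is not an identity.

Answer: Yes, holds at both test points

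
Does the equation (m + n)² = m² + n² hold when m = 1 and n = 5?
Fails

Substituting m = 1, n = 5:

LHS = (1 + 5)² = 36
RHS = 1² + 5² = 26

LHS ≠ RHS, so the equation does not hold at this point.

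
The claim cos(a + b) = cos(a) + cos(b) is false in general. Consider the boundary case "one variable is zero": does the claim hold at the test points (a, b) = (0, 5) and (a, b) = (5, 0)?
At (0, 5): LHS = cos(5) ≈ 0.2837 ≠ RHS = cos(5) + 1 ≈ 1.284
At (5, 0): LHS = cos(5) ≈ 0.2837 ≠ RHS = cos(5) + 1 ≈ 1.284

Answer: No, fails at both test points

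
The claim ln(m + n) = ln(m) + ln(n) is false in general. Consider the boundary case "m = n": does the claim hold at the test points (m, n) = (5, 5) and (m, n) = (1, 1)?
At (5, 5): LHS = ln(10) ≈ 2.303 ≠ RHS = 2·ln(5) ≈ 3.219
At (1, 1): LHS = ln(2) ≈ 0.6931 ≠ RHS = 0

Answer: No, fails at both test points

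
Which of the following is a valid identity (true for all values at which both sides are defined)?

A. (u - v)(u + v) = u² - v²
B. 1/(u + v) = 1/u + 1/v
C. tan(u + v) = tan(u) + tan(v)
A

A: holds — e.g. at (0, 1), both sides equal -1.
B: fails at (4, 6) — LHS = 1/10, RHS = 5/12.
C: fails at (2, 2) — LHS = tan(4) ≈ 1.158, RHS = 2·tan(2) ≈ -4.37.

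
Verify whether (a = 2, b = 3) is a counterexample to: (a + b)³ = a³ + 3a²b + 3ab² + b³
Substituting a = 2, b = 3:
LHS = (2 + 3)³ = 125
RHS = 2³ + 3·2²·3 + 3·2·3² + 3³ = 125

The sides agree, so this pair does not disprove the claim.

Answer: No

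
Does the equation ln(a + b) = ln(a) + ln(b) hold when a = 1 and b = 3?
Fails

Substituting a = 1, b = 3:

LHS = ln(1 + 3) = ln(4) ≈ 1.386
RHS = ln(1) + ln(3) = ln(3) ≈ 1.099

LHS ≠ RHS, so the equation does not hold at this point.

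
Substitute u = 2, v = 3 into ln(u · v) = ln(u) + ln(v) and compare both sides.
LHS = ln(2 · 3) = ln(6) ≈ 1.792
RHS = ln(2) + ln(3) ≈ 1.792

LHS = RHS: the two sides agree.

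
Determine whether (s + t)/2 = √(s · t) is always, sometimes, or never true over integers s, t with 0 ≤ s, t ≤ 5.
It holds at (s, t) = (4, 4) (both sides equal 4), but fails at (s, t) = (2, 0) (LHS = 1, RHS = 0).

Answer: Sometimes true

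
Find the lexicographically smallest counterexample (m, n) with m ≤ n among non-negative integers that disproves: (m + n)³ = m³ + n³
At (0, 1): both sides equal 1, so it holds there.

Substituting (1, 1) into the claim:
LHS = (1 + 1)³ = 8
RHS = 1³ + 1³ = 2

Since LHS ≠ RHS, this pair disproves the claim, and no lexicographically smaller pair (m ≤ n, non-negative integers) does.

For instance (1, 6) is also a counterexample (LHS = 343, RHS = 217), but it's lexicographically larger.

Answer: (m, n) = (1, 1)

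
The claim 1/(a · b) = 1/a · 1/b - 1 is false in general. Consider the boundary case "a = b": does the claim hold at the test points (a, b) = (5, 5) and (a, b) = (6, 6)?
At (5, 5): LHS = 1/25 ≠ RHS = -24/25
At (6, 6): LHS = 1/36 ≠ RHS = -35/36

Answer: No, fails at both test points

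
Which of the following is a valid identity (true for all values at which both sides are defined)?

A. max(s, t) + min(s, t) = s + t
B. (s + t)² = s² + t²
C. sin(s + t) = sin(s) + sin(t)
A

A: holds — e.g. at (3, 7), both sides equal 10.
B: fails at (2, 7) — LHS = 81, RHS = 53.
C: fails at (3, 4) — LHS = sin(7) ≈ 0.657, RHS = sin(4) + sin(3) ≈ -0.6157.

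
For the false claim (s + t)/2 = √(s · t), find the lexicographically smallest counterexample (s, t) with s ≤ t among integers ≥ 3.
(s, t) = (3, 4)

Substituting (3, 4) into the claim:
LHS = (3 + 4)/2 = 7/2
RHS = √(3 · 4) = 2·√(3) ≈ 3.464

Since LHS ≠ RHS, this pair disproves the claim, and no lexicographically smaller pair (s ≤ t, integers ≥ 3) does.

For instance (4, 6) is also a counterexample (LHS = 5, RHS = 2·√(6) ≈ 4.899), but it's lexicographically larger.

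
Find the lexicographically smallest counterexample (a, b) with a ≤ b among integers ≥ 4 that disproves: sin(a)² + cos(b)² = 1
At (4, 4): both sides equal 1, so it holds there.

Substituting (4, 5) into the claim:
LHS = sin(4)² + cos(5)² ≈ 0.6532
RHS = 1

Since LHS ≠ RHS, this pair disproves the claim, and no lexicographically smaller pair (a ≤ b, integers ≥ 4) does.

For instance (5, 6) is also a counterexample (LHS = sin(5)² + cos(6)² ≈ 1.841, RHS = 1), but it's lexicographically larger.

Answer: (a, b) = (4, 5)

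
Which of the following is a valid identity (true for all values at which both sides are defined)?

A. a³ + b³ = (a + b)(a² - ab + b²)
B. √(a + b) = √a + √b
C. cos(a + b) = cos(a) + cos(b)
A

A: holds — e.g. at (2, 4), both sides equal 72.
B: fails at (5, 8) — LHS = √(13) ≈ 3.606, RHS = √(5) + 2·√(2) ≈ 5.064.
C: fails at (5, 8) — LHS = cos(13) ≈ 0.9074, RHS = cos(8) + cos(5) ≈ 0.1382.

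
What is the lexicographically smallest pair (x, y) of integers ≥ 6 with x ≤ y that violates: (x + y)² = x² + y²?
Substituting (6, 6) into the claim:
LHS = (6 + 6)² = 144
RHS = 6² + 6² = 72

Since LHS ≠ RHS, this pair disproves the claim, and no lexicographically smaller pair (x ≤ y, integers ≥ 6) does.

For instance (7, 11) is also a counterexample (LHS = 324, RHS = 170), but it's lexicographically larger.

Answer: (x, y) = (6, 6)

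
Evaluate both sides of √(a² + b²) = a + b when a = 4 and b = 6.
LHS = √(4² + 6²) = 2·√(13) ≈ 7.211
RHS = 4 + 6 = 10

LHS ≠ RHS (they differ by about 2.789), so the equation does not hold here.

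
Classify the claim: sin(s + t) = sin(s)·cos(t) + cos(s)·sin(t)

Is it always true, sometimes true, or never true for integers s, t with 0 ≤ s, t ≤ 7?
Always true

The identity holds for every pair in the range. For instance at (s, t) = (5, 7): both sides equal sin(12) ≈ -0.5366.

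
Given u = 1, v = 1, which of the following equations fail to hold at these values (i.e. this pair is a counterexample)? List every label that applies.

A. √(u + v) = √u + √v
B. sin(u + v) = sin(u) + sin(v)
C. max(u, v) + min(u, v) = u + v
A, B

Evaluating each claim at the given values:
A. LHS = √(2) ≈ 1.414, RHS = 2 → fails here (LHS ≠ RHS)
B. LHS = sin(2) ≈ 0.9093, RHS = 2·sin(1) ≈ 1.683 → fails here (LHS ≠ RHS)
C. LHS = 2, RHS = 2 → holds here (LHS = RHS)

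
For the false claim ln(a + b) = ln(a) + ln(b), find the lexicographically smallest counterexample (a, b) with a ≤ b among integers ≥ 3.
Substituting (3, 3) into the claim:
LHS = ln(3 + 3) = ln(6) ≈ 1.792
RHS = ln(3) + ln(3) = 2·ln(3) ≈ 2.197

Since LHS ≠ RHS, this pair disproves the claim, and no lexicographically smaller pair (a ≤ b, integers ≥ 3) does.

For instance (6, 7) is also a counterexample (LHS = ln(13) ≈ 2.565, RHS = ln(6) + ln(7) ≈ 3.738), but it's lexicographically larger.

Answer: (a, b) = (3, 3)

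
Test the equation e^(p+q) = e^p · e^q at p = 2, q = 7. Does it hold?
Holds

Substituting p = 2, q = 7:

LHS = e^(2+7) = e^9 ≈ 8103
RHS = e^2 · e^7 = e^9 ≈ 8103

LHS = RHS, so the equation holds at this point.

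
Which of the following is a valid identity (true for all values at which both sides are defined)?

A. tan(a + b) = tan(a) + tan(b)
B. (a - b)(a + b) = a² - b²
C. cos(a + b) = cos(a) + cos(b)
B

A: fails at (1, 3) — LHS = tan(4) ≈ 1.158, RHS = tan(3) + tan(1) ≈ 1.415.
B: holds — e.g. at (3, 7), both sides equal -40.
C: fails at (2, 4) — LHS = cos(6) ≈ 0.9602, RHS = cos(4) + cos(2) ≈ -1.07.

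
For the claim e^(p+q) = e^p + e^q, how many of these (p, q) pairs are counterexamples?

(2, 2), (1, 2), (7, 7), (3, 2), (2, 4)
Testing each pair:
(2, 2): LHS = e^4 ≈ 54.6, RHS = 2·e^2 ≈ 14.78 → counterexample
(1, 2): LHS = e^3 ≈ 20.09, RHS = e + e^2 ≈ 10.11 → counterexample
(7, 7): LHS = e^14 ≈ 1202604.3, RHS = 2·e^7 ≈ 2193 → counterexample
(3, 2): LHS = e^5 ≈ 148.4, RHS = e^2 + e^3 ≈ 27.47 → counterexample
(2, 4): LHS = e^6 ≈ 403.4, RHS = e^2 + e^4 ≈ 61.99 → counterexample

That makes 5 counterexamples.

Answer: 5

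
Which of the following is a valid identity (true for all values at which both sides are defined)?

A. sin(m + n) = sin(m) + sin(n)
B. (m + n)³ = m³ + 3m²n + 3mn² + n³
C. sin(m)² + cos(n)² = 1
B

A: fails at (5, 8) — LHS = sin(13) ≈ 0.4202, RHS = sin(5) + sin(8) ≈ 0.03043.
B: holds — e.g. at (2, 2), both sides equal 64.
C: fails at (0, 1) — LHS = cos(1)² ≈ 0.2919, RHS = 1.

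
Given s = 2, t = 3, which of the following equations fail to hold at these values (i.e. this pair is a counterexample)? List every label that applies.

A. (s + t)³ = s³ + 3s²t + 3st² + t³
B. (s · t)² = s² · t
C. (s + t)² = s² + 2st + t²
B

Evaluating each claim at the given values:
A. LHS = 125, RHS = 125 → holds here (LHS = RHS)
B. LHS = 36, RHS = 12 → fails here (LHS ≠ RHS)
C. LHS = 25, RHS = 25 → holds here (LHS = RHS)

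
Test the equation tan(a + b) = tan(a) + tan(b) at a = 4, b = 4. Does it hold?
Fails

Substituting a = 4, b = 4:

LHS = tan(4 + 4) = tan(8) ≈ -6.8
RHS = tan(4) + tan(4) = 2·tan(4) ≈ 2.316

LHS ≠ RHS, so the equation does not hold at this point.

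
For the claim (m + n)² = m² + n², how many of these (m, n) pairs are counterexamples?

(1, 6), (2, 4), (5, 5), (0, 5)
Testing each pair:
(1, 6): LHS = 49, RHS = 37 → counterexample
(2, 4): LHS = 36, RHS = 20 → counterexample
(5, 5): LHS = 100, RHS = 50 → counterexample
(0, 5): LHS = 25, RHS = 25 → satisfies claim

That makes 3 counterexamples.

Answer: 3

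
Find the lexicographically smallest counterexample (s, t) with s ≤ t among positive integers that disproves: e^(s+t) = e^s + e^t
Substituting (1, 1) into the claim:
LHS = e^(1+1) = e^2 ≈ 7.389
RHS = e^1 + e^1 = 2·e ≈ 5.437

Since LHS ≠ RHS, this pair disproves the claim, and no lexicographically smaller pair (s ≤ t, positive integers) does.

For instance (3, 4) is also a counterexample (LHS = e^7 ≈ 1097, RHS = e^3 + e^4 ≈ 74.68), but it's lexicographically larger.

Answer: (s, t) = (1, 1)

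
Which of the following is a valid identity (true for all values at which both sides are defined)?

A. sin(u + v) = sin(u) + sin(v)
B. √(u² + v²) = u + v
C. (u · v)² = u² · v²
A: fails at (1, 1) — LHS = sin(2) ≈ 0.9093, RHS = 2·sin(1) ≈ 1.683.
B: fails at (1, 5) — LHS = √(26) ≈ 5.099, RHS = 6.
C: holds — e.g. at (3, 4), both sides equal 144.

Answer: C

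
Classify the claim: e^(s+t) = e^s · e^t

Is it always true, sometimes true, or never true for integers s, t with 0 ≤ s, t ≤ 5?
Always true

The identity holds for every pair in the range. For instance at (s, t) = (2, 0): both sides equal e^2 ≈ 7.389.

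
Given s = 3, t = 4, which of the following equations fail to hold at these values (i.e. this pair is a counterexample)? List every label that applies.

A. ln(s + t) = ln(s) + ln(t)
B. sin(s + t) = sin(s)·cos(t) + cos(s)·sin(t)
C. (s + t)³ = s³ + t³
A, C

Evaluating each claim at the given values:
A. LHS = ln(7) ≈ 1.946, RHS = ln(3) + ln(4) ≈ 2.485 → fails here (LHS ≠ RHS)
B. LHS = sin(7) ≈ 0.657, RHS = sin(3)·cos(4) + sin(4)·cos(3) ≈ 0.657 → holds here (LHS = RHS)
C. LHS = 343, RHS = 91 → fails here (LHS ≠ RHS)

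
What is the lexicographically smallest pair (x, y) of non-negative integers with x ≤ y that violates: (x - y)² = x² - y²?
(x, y) = (0, 1)

Substituting (0, 1) into the claim:
LHS = (0 - 1)² = 1
RHS = 0² - 1² = -1

Since LHS ≠ RHS, this pair disproves the claim, and no lexicographically smaller pair (x ≤ y, non-negative integers) does.

For instance (4, 5) is also a counterexample (LHS = 1, RHS = -9), but it's lexicographically larger.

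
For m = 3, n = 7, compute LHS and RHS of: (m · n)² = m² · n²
LHS = (3 · 7)² = 441
RHS = 3² · 7² = 441

LHS = RHS: the two sides agree.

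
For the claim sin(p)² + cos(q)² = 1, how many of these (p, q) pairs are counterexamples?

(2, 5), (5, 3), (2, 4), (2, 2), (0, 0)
Testing each pair:
(2, 5): LHS = cos(5)² + sin(2)² ≈ 0.9073, RHS = 1 → counterexample
(5, 3): LHS = sin(5)² + cos(3)² ≈ 1.9, RHS = 1 → counterexample
(2, 4): LHS = cos(4)² + sin(2)² ≈ 1.254, RHS = 1 → counterexample
(2, 2): LHS = cos(2)² + sin(2)² = 1, RHS = 1 → satisfies claim
(0, 0): LHS = 1, RHS = 1 → satisfies claim

That makes 3 counterexamples.

Answer: 3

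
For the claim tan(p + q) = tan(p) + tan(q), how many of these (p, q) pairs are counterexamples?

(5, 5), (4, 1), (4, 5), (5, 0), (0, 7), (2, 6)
4

Testing each pair:
(5, 5): LHS = tan(10) ≈ 0.6484, RHS = 2·tan(5) ≈ -6.761 → counterexample
(4, 1): LHS = tan(5) ≈ -3.381, RHS = tan(4) + tan(1) ≈ 2.715 → counterexample
(4, 5): LHS = tan(9) ≈ -0.4523, RHS = tan(5) + tan(4) ≈ -2.223 → counterexample
(5, 0): LHS = tan(5) ≈ -3.381, RHS = tan(5) ≈ -3.381 → satisfies claim
(0, 7): LHS = tan(7) ≈ 0.8714, RHS = tan(7) ≈ 0.8714 → satisfies claim
(2, 6): LHS = tan(8) ≈ -6.8, RHS = tan(2) + tan(6) ≈ -2.476 → counterexample

That makes 4 counterexamples.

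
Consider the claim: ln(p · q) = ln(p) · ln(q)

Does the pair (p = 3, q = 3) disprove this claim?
Yes

Substituting p = 3, q = 3:
LHS = ln(3 · 3) = ln(9) ≈ 2.197
RHS = ln(3) · ln(3) = ln(3)² ≈ 1.207

Since LHS ≠ RHS, this pair disproves the claim.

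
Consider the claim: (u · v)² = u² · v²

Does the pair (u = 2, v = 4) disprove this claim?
No

Substituting u = 2, v = 4:
LHS = (2 · 4)² = 64
RHS = 2² · 4² = 64

The sides agree, so this pair does not disprove the claim.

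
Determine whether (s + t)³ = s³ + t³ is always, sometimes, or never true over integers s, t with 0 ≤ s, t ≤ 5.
It holds at (s, t) = (0, 0) (both sides equal 0), but fails at (s, t) = (2, 1) (LHS = 27, RHS = 9).

Answer: Sometimes true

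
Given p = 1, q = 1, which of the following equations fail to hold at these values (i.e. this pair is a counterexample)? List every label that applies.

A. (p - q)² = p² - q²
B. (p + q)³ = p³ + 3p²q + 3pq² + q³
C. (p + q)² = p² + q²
C

Evaluating each claim at the given values:
A. LHS = 0, RHS = 0 → holds here (LHS = RHS)
B. LHS = 8, RHS = 8 → holds here (LHS = RHS)
C. LHS = 4, RHS = 2 → fails here (LHS ≠ RHS)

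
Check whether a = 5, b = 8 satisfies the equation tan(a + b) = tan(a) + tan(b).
Substituting a = 5, b = 8:

LHS = tan(5 + 8) = tan(13) ≈ 0.463
RHS = tan(5) + tan(8) ≈ -10.18

LHS ≠ RHS, so the equation does not hold at this point.

Answer: Fails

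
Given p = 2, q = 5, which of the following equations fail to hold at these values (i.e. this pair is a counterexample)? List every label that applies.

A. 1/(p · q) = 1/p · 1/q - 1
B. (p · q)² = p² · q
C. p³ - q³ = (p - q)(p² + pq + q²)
Evaluating each claim at the given values:
A. LHS = 1/10, RHS = -9/10 → fails here (LHS ≠ RHS)
B. LHS = 100, RHS = 20 → fails here (LHS ≠ RHS)
C. LHS = -117, RHS = -117 → holds here (LHS = RHS)

Answer: A, B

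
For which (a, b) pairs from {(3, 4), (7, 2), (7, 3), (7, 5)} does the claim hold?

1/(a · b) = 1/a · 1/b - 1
None

Testing each pair:
(3, 4): LHS = 1/12, RHS = -11/12 → fails
(7, 2): LHS = 1/14, RHS = -13/14 → fails
(7, 3): LHS = 1/21, RHS = -20/21 → fails
(7, 5): LHS = 1/35, RHS = -34/35 → fails

No pair satisfies the claim.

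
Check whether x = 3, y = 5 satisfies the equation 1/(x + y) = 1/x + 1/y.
Substituting x = 3, y = 5:

LHS = 1/(3 + 5) = 1/8
RHS = 1/3 + 1/5 = 8/15

LHS ≠ RHS, so the equation does not hold at this point.

Answer: Fails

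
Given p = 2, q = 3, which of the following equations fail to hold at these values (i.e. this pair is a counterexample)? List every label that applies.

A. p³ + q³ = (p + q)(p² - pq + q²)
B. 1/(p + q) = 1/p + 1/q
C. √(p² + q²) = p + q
Evaluating each claim at the given values:
A. LHS = 35, RHS = 35 → holds here (LHS = RHS)
B. LHS = 1/5, RHS = 5/6 → fails here (LHS ≠ RHS)
C. LHS = √(13) ≈ 3.606, RHS = 5 → fails here (LHS ≠ RHS)

Answer: B, C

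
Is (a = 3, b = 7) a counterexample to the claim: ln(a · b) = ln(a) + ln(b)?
No

Substituting a = 3, b = 7:
LHS = ln(3 · 7) = ln(21) ≈ 3.045
RHS = ln(3) + ln(7) ≈ 3.045

The sides agree, so this pair does not disprove the claim.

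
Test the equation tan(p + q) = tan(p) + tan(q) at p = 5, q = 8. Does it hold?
Fails

Substituting p = 5, q = 8:

LHS = tan(5 + 8) = tan(13) ≈ 0.463
RHS = tan(5) + tan(8) ≈ -10.18

LHS ≠ RHS, so the equation does not hold at this point.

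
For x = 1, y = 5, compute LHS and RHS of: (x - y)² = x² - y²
LHS = (1 - 5)² = 16
RHS = 1² - 5² = -24

LHS ≠ RHS, so the equation does not hold here.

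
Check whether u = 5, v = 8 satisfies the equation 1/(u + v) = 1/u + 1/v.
Fails

Substituting u = 5, v = 8:

LHS = 1/(5 + 8) = 1/13
RHS = 1/5 + 1/8 = 13/40

LHS ≠ RHS, so the equation does not hold at this point.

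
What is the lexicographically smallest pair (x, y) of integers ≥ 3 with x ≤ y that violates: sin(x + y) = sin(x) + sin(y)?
Substituting (3, 3) into the claim:
LHS = sin(3 + 3) = sin(6) ≈ -0.2794
RHS = sin(3) + sin(3) = 2·sin(3) ≈ 0.2822

Since LHS ≠ RHS, this pair disproves the claim, and no lexicographically smaller pair (x ≤ y, integers ≥ 3) does.

For instance (3, 9) is also a counterexample (LHS = sin(12) ≈ -0.5366, RHS = sin(3) + sin(9) ≈ 0.5532), but it's lexicographically larger.

Answer: (x, y) = (3, 3)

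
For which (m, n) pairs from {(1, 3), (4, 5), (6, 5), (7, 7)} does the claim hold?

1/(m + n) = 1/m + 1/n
Testing each pair:
(1, 3): LHS = 1/4, RHS = 4/3 → fails
(4, 5): LHS = 1/9, RHS = 9/20 → fails
(6, 5): LHS = 1/11, RHS = 11/30 → fails
(7, 7): LHS = 1/14, RHS = 2/7 → fails

No pair satisfies the claim.

Answer: None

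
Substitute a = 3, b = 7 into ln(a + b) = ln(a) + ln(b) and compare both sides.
LHS = ln(3 + 7) = ln(10) ≈ 2.303
RHS = ln(3) + ln(7) ≈ 3.045

LHS ≠ RHS (they differ by about 0.7419), so the equation does not hold here.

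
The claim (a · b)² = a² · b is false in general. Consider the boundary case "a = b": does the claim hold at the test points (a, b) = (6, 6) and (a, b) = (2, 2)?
No, fails at both test points

At (6, 6): LHS = 1296 ≠ RHS = 216
At (2, 2): LHS = 16 ≠ RHS = 8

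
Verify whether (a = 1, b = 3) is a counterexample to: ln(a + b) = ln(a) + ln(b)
Yes

Substituting a = 1, b = 3:
LHS = ln(1 + 3) = ln(4) ≈ 1.386
RHS = ln(1) + ln(3) = ln(3) ≈ 1.099

Since LHS ≠ RHS, this pair disproves the claim.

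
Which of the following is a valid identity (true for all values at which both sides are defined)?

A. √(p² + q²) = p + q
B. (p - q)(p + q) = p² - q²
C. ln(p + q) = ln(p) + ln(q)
A: fails at (4, 4) — LHS = 4·√(2) ≈ 5.657, RHS = 8.
B: holds — e.g. at (5, 8), both sides equal -39.
C: fails at (1, 3) — LHS = ln(4) ≈ 1.386, RHS = ln(3) ≈ 1.099.

Answer: B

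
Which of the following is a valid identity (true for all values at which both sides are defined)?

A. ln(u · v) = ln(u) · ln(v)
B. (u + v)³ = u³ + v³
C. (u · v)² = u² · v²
A: fails at (1, 2) — LHS = ln(2) ≈ 0.6931, RHS = 0.
B: fails at (2, 4) — LHS = 216, RHS = 72.
C: holds — e.g. at (6, 7), both sides equal 1764.

Answer: C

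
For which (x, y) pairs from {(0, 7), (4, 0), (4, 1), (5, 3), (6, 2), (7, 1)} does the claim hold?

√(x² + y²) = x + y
(0, 7), (4, 0)

Testing each pair:
(0, 7): LHS = 7, RHS = 7 → holds
(4, 0): LHS = 4, RHS = 4 → holds
(4, 1): LHS = √(17) ≈ 4.123, RHS = 5 → fails
(5, 3): LHS = √(34) ≈ 5.831, RHS = 8 → fails
(6, 2): LHS = 2·√(10) ≈ 6.325, RHS = 8 → fails
(7, 1): LHS = 5·√(2) ≈ 7.071, RHS = 8 → fails

2 of 6 pairs satisfy the claim.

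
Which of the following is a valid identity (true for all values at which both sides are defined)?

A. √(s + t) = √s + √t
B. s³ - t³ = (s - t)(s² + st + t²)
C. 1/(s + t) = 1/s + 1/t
B

A: fails at (4, 6) — LHS = √(10) ≈ 3.162, RHS = 2 + √(6) ≈ 4.449.
B: holds — e.g. at (1, 2), both sides equal -7.
C: fails at (2, 5) — LHS = 1/7, RHS = 7/10.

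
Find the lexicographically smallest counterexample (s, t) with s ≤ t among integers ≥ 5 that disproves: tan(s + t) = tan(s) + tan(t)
(s, t) = (5, 5)

Substituting (5, 5) into the claim:
LHS = tan(5 + 5) = tan(10) ≈ 0.6484
RHS = tan(5) + tan(5) = 2·tan(5) ≈ -6.761

Since LHS ≠ RHS, this pair disproves the claim, and no lexicographically smaller pair (s ≤ t, integers ≥ 5) does.

For instance (6, 12) is also a counterexample (LHS = tan(18) ≈ -1.137, RHS = tan(12) + tan(6) ≈ -0.9269), but it's lexicographically larger.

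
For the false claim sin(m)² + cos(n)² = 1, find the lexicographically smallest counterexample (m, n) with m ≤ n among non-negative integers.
(m, n) = (0, 1)

At (0, 0): both sides equal 1, so it holds there.

Substituting (0, 1) into the claim:
LHS = sin(0)² + cos(1)² = cos(1)² ≈ 0.2919
RHS = 1

Since LHS ≠ RHS, this pair disproves the claim, and no lexicographically smaller pair (m ≤ n, non-negative integers) does.

For instance (0, 5) is also a counterexample (LHS = cos(5)² ≈ 0.08046, RHS = 1), but it's lexicographically larger.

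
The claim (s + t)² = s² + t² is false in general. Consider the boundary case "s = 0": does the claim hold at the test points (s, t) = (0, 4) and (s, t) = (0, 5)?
At (0, 4): LHS = 16, RHS = 16 → equal
At (0, 5): LHS = 25, RHS = 25 → equal

So the claim does hold at both of these boundary points, even though it is not an identity.

Answer: Yes, holds at both test points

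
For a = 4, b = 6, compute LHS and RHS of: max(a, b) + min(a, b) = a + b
LHS = max(4, 6) + min(4, 6) = 10
RHS = 4 + 6 = 10

LHS = RHS: the two sides agree.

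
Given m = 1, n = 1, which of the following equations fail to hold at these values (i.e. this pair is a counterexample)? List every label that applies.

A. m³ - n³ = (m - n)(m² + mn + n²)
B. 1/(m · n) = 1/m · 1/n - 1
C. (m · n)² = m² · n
B

Evaluating each claim at the given values:
A. LHS = 0, RHS = 0 → holds here (LHS = RHS)
B. LHS = 1, RHS = 0 → fails here (LHS ≠ RHS)
C. LHS = 1, RHS = 1 → holds here (LHS = RHS)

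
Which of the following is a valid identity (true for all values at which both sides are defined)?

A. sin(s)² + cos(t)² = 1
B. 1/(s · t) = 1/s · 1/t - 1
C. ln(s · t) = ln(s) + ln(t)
C

A: fails at (2, 5) — LHS = cos(5)² + sin(2)² ≈ 0.9073, RHS = 1.
B: fails at (4, 5) — LHS = 1/20, RHS = -19/20.
C: holds — e.g. at (5, 8), both sides equal ln(40) ≈ 3.689.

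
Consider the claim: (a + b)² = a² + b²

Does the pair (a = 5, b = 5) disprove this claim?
Substituting a = 5, b = 5:
LHS = (5 + 5)² = 100
RHS = 5² + 5² = 50

Since LHS ≠ RHS, this pair disproves the claim.

Answer: Yes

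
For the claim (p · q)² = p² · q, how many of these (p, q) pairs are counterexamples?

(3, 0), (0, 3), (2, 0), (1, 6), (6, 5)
Testing each pair:
(3, 0): LHS = 0, RHS = 0 → satisfies claim
(0, 3): LHS = 0, RHS = 0 → satisfies claim
(2, 0): LHS = 0, RHS = 0 → satisfies claim
(1, 6): LHS = 36, RHS = 6 → counterexample
(6, 5): LHS = 900, RHS = 180 → counterexample

That makes 2 counterexamples.

Answer: 2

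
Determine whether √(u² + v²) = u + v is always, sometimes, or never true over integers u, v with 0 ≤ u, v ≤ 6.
It holds at (u, v) = (0, 1) (both sides equal 1), but fails at (u, v) = (1, 5) (LHS = √(26) ≈ 5.099, RHS = 6).

Answer: Sometimes true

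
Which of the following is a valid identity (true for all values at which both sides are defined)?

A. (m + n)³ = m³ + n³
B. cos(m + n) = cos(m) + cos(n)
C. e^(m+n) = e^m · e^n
C

A: fails at (4, 4) — LHS = 512, RHS = 128.
B: fails at (4, 5) — LHS = cos(9) ≈ -0.9111, RHS = cos(4) + cos(5) ≈ -0.37.
C: holds — e.g. at (4, 6), both sides equal e^10 ≈ 22026.5.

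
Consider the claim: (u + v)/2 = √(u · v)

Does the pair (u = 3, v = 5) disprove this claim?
Yes

Substituting u = 3, v = 5:
LHS = (3 + 5)/2 = 4
RHS = √(3 · 5) = √(15) ≈ 3.873

Since LHS ≠ RHS, this pair disproves the claim.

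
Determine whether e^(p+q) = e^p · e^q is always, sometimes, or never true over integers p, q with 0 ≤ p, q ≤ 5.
The identity holds for every pair in the range. For instance at (p, q) = (3, 3): both sides equal e^6 ≈ 403.4.

Answer: Always true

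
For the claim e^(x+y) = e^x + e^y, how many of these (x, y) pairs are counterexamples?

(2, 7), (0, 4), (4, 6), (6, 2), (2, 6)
5

Testing each pair:
(2, 7): LHS = e^9 ≈ 8103, RHS = e^2 + e^7 ≈ 1104 → counterexample
(0, 4): LHS = e^4 ≈ 54.6, RHS = 1 + e^4 ≈ 55.6 → counterexample
(4, 6): LHS = e^10 ≈ 22026.5, RHS = e^4 + e^6 ≈ 458 → counterexample
(6, 2): LHS = e^8 ≈ 2981, RHS = e^2 + e^6 ≈ 410.8 → counterexample
(2, 6): LHS = e^8 ≈ 2981, RHS = e^2 + e^6 ≈ 410.8 → counterexample

That makes 5 counterexamples.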